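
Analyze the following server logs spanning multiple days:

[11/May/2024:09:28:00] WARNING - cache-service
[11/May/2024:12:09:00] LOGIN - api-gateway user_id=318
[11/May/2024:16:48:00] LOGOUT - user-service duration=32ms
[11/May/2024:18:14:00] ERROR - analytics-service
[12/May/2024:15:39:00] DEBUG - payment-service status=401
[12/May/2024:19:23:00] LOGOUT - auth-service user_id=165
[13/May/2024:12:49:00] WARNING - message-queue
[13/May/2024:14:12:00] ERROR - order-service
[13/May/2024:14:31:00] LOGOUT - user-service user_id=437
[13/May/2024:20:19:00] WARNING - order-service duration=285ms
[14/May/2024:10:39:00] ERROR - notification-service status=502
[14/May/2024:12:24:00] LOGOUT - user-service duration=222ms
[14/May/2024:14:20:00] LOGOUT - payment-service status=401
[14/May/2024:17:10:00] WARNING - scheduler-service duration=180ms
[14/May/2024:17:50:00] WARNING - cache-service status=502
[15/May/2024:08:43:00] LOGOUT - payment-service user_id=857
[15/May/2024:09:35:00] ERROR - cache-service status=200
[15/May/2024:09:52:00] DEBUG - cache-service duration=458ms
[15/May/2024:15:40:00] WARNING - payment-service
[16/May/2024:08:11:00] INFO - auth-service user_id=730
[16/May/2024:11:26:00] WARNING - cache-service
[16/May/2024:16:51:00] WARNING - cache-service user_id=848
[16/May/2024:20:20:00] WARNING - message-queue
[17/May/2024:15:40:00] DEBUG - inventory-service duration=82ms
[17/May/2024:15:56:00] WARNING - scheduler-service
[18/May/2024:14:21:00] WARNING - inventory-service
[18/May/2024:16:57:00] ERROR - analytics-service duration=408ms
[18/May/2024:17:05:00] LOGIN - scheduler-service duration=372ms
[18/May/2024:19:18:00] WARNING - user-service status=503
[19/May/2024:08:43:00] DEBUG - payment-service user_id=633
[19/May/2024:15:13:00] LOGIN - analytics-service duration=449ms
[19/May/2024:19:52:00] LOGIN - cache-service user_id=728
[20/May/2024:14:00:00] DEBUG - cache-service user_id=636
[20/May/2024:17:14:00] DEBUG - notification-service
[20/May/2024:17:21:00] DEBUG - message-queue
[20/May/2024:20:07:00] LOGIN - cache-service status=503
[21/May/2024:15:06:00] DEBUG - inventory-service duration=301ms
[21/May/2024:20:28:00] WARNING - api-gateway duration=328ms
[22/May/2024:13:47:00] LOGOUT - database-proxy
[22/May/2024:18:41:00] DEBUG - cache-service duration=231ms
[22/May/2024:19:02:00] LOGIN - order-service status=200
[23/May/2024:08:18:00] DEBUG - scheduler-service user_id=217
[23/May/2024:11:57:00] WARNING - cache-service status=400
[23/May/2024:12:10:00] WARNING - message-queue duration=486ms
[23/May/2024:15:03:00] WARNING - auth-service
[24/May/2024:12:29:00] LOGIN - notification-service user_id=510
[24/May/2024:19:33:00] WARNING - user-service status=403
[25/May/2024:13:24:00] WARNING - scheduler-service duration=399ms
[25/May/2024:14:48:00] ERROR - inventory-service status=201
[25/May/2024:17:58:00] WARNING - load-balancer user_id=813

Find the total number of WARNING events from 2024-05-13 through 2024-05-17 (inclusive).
9

To filter by date range:

1. Date range: 2024-05-13 through 2024-05-17, both dates inclusive
2. Filter for WARNING events whose date falls in this range
3. Count matching events: 9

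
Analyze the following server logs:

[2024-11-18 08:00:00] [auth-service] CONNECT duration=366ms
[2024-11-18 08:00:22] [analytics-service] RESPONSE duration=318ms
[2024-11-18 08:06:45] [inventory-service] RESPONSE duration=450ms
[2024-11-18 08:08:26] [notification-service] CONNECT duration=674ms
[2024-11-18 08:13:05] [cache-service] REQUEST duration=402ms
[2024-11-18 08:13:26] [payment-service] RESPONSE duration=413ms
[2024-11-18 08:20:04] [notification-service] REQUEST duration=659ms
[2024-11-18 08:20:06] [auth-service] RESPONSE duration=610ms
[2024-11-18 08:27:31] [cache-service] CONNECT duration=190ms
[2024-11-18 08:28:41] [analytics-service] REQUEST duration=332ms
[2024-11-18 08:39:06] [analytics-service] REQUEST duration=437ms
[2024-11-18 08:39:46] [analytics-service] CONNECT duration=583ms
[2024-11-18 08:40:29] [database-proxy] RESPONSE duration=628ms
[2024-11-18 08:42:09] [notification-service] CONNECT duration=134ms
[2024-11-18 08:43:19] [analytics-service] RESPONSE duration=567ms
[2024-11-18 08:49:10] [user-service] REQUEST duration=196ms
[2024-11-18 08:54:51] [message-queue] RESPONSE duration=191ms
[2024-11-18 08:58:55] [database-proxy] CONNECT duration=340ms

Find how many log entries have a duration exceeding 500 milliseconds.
6

To count timeouts:

1. Threshold: 500ms
2. Extract duration from each log entry
3. Count entries where duration > 500
4. Timeout count: 6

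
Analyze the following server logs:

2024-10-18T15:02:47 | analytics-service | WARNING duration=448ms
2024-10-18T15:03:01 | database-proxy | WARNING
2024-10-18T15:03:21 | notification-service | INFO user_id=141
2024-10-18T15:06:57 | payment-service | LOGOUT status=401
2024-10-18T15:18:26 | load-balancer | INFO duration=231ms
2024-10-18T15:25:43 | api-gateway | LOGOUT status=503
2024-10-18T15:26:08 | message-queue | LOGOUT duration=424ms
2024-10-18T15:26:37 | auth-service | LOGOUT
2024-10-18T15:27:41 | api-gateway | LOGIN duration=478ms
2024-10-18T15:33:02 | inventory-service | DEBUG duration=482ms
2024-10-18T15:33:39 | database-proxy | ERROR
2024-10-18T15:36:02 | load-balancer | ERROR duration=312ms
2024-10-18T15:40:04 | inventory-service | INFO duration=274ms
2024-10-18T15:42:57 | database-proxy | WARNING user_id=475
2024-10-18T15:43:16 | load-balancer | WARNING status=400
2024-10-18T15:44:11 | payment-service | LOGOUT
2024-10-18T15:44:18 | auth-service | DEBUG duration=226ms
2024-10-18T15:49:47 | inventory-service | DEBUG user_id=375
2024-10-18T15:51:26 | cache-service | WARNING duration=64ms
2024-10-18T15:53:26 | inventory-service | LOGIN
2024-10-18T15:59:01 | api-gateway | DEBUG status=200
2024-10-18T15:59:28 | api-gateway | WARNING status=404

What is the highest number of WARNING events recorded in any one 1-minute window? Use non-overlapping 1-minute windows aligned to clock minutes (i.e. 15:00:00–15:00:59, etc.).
1

To find the burst window:

1. Divide the log period into non-overlapping 1-minute windows starting at 15:00
2. Count WARNING events in each window
3. Find the window with maximum count
4. Maximum events in a window: 1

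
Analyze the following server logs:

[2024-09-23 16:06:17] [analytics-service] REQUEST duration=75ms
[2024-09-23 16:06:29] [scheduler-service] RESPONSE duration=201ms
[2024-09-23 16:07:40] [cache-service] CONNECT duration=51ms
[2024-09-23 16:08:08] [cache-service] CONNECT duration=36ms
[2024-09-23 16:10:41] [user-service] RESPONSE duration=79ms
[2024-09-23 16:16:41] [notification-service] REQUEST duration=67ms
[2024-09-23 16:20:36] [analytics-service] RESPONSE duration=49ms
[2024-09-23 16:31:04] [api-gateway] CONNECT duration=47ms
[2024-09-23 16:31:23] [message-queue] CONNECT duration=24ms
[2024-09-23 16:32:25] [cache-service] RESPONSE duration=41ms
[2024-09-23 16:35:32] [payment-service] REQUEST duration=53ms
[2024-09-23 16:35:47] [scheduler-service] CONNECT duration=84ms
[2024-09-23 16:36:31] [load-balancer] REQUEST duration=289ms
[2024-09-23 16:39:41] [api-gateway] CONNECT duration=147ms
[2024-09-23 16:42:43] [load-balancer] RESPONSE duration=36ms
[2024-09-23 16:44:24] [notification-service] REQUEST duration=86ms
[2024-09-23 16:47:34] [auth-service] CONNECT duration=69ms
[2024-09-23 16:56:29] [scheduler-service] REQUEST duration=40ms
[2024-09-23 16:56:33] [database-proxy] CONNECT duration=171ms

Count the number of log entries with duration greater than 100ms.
4

To count timeouts:

1. Threshold: 100ms
2. Extract duration from each log entry
3. Count entries where duration > 100
4. Timeout count: 4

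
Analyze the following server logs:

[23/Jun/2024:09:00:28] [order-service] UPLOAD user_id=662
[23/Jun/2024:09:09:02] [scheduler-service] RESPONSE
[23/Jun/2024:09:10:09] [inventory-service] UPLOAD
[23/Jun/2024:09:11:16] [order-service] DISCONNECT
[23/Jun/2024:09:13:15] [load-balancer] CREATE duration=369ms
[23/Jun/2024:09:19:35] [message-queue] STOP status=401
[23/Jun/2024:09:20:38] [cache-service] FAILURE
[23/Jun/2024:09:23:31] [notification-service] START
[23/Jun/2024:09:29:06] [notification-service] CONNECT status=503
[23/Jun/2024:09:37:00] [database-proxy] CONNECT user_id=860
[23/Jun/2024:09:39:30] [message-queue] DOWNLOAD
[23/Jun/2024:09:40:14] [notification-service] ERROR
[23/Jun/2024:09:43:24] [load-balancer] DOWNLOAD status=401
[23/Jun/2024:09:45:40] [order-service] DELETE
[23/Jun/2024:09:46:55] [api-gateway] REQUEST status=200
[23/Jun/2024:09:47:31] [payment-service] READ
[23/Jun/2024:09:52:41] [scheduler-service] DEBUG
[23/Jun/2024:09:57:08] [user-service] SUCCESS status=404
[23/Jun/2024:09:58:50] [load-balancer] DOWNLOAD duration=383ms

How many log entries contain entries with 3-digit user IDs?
2

To find matching entries:

1. Pattern to match: entries with 3-digit user IDs
2. Scan each log entry for the pattern
3. Count matches: 2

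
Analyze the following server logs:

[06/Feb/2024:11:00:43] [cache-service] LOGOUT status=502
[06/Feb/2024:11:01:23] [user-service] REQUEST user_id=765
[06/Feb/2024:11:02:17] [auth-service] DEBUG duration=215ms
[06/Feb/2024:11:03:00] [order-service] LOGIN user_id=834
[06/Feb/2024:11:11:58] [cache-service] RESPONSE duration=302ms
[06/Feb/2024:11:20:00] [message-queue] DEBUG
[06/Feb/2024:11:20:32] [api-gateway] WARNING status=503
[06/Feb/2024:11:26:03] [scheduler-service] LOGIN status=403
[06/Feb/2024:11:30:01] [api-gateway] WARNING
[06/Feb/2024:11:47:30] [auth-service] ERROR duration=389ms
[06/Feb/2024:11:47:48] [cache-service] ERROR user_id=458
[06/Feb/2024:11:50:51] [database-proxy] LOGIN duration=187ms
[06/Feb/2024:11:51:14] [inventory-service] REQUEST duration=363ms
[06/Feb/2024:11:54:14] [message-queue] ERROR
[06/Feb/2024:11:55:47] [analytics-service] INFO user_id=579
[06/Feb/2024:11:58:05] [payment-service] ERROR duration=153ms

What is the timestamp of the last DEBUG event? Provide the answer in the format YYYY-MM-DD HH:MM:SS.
2024-02-06 11:20:00

To find the last event:

1. Filter for all DEBUG events
2. Sort by timestamp
3. Select the last one
4. Timestamp: 2024-02-06 11:20:00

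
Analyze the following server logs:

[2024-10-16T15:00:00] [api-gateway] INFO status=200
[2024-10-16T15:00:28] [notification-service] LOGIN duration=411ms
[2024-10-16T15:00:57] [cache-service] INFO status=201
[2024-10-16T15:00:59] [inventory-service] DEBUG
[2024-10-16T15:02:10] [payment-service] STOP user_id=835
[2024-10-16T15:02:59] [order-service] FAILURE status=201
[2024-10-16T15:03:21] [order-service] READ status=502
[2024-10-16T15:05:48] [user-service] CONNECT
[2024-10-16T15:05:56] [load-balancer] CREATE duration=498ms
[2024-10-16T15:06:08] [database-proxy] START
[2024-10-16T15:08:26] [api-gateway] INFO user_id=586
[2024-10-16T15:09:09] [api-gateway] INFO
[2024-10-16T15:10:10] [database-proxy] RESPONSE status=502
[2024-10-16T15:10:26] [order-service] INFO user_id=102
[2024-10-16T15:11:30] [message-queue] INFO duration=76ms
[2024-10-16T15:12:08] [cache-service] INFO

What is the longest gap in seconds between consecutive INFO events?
449

To find the longest gap:

1. Extract all INFO events in chronological order
2. Calculate time differences between consecutive events
3. Find the maximum difference
4. Longest gap: 449 seconds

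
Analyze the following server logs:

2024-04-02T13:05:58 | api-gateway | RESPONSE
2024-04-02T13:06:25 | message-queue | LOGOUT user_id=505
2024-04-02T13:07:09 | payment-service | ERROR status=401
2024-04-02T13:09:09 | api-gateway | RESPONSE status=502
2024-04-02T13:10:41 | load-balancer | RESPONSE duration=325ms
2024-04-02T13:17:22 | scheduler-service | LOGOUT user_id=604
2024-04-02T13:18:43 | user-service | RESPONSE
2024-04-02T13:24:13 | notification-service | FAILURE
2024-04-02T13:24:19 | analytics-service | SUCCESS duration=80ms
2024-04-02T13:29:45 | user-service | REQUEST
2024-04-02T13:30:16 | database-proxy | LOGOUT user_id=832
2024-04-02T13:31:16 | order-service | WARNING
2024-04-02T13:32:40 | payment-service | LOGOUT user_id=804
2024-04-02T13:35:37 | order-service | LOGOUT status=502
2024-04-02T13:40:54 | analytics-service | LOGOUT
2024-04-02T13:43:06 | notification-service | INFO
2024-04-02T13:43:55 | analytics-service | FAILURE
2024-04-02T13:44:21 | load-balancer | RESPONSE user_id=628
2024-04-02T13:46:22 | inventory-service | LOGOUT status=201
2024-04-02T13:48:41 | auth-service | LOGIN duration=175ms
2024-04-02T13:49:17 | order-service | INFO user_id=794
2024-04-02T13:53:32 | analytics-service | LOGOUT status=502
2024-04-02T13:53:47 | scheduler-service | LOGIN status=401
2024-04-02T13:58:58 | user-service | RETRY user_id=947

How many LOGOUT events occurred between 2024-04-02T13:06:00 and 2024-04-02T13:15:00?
1

To count events in the time window:

1. Window boundaries: 2024-04-02T13:06:00 to 2024-04-02T13:15:00
2. Filter for LOGOUT events within this window
3. Count matching events: 1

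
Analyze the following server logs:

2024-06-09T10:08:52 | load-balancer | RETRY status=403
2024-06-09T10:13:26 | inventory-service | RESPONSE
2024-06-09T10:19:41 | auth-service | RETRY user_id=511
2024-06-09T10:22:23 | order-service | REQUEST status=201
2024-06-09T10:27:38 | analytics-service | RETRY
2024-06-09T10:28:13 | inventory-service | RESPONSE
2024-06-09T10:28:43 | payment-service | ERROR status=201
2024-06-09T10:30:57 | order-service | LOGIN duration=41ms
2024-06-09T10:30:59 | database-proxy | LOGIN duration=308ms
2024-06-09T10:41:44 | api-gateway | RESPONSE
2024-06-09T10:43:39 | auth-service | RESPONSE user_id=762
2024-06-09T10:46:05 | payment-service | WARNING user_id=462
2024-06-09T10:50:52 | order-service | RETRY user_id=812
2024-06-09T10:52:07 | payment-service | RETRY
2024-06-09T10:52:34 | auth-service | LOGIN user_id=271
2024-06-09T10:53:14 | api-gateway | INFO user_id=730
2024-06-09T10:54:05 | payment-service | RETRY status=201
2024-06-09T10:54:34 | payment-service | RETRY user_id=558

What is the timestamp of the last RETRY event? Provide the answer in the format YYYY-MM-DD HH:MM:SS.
2024-06-09 10:54:34

To find the last event:

1. Filter for all RETRY events
2. Sort by timestamp
3. Select the last one
4. Timestamp: 2024-06-09 10:54:34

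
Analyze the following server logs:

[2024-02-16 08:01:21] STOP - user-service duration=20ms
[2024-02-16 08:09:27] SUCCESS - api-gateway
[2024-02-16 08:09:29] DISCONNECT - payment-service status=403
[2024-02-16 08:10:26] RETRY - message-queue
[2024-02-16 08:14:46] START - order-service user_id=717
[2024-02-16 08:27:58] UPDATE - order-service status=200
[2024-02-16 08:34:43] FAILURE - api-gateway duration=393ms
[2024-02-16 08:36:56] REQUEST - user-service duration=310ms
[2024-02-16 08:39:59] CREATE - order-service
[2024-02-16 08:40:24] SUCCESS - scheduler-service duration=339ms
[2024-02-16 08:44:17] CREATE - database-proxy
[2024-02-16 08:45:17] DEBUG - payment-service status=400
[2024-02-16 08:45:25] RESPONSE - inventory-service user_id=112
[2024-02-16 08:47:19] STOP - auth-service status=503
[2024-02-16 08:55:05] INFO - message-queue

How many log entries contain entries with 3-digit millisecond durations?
3

To find matching entries:

1. Pattern to match: entries with 3-digit millisecond durations
2. Scan each log entry for the pattern
3. Count matches: 3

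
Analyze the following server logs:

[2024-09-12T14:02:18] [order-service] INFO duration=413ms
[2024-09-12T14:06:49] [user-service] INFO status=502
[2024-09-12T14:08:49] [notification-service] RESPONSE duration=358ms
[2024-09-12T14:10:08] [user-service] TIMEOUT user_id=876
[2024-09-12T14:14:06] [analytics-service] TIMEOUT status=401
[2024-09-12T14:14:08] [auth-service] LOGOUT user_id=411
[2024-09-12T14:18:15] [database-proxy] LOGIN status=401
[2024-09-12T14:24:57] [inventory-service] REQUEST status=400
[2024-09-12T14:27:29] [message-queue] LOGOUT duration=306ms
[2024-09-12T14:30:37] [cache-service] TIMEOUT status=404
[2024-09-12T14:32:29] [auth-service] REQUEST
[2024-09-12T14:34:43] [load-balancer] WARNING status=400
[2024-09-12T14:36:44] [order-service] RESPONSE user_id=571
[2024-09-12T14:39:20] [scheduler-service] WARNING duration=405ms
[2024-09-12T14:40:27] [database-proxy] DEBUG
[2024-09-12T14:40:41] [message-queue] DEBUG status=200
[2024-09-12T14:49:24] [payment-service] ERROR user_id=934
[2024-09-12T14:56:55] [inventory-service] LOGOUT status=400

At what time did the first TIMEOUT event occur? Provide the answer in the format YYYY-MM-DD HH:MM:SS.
2024-09-12 14:10:08

To find the first event:

1. Filter for all TIMEOUT events
2. Sort by timestamp
3. Select the first one
4. Timestamp: 2024-09-12 14:10:08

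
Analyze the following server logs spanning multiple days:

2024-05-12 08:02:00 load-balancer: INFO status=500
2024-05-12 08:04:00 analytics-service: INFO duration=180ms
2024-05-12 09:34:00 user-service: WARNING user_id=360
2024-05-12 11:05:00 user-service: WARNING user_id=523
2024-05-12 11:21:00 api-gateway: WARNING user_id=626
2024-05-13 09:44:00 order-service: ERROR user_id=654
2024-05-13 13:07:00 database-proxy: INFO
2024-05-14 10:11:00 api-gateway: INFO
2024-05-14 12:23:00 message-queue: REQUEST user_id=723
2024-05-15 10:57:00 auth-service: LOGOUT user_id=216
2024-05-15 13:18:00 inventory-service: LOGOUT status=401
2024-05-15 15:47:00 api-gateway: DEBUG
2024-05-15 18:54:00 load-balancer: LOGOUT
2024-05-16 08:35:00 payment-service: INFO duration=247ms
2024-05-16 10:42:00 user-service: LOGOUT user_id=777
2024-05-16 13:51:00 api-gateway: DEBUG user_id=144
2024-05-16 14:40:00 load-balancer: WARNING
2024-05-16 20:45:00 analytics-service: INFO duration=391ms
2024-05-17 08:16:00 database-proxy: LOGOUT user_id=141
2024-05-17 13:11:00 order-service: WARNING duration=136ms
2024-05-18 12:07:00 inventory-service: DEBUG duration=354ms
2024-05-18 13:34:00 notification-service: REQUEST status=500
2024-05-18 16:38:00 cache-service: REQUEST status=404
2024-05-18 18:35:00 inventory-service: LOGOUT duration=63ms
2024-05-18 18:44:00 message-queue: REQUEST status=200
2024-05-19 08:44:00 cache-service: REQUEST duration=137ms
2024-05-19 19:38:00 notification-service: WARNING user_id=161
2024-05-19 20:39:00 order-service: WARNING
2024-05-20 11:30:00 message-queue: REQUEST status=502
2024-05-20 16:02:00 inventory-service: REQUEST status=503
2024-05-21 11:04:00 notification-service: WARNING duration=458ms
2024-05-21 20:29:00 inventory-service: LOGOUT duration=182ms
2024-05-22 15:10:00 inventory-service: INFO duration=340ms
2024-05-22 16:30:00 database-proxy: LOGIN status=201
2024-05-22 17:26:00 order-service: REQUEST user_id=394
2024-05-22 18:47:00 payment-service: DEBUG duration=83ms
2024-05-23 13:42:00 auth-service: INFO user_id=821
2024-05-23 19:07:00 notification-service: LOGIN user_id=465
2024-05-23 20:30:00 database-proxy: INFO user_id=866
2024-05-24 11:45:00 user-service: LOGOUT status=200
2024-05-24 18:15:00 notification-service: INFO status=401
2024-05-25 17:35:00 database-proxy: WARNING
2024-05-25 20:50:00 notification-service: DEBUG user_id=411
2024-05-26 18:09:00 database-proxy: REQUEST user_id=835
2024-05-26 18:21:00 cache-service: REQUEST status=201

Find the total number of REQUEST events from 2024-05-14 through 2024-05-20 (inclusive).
7

To filter by date range:

1. Date range: 2024-05-14 through 2024-05-20, both dates inclusive
2. Filter for REQUEST events whose date falls in this range
3. Count matching events: 7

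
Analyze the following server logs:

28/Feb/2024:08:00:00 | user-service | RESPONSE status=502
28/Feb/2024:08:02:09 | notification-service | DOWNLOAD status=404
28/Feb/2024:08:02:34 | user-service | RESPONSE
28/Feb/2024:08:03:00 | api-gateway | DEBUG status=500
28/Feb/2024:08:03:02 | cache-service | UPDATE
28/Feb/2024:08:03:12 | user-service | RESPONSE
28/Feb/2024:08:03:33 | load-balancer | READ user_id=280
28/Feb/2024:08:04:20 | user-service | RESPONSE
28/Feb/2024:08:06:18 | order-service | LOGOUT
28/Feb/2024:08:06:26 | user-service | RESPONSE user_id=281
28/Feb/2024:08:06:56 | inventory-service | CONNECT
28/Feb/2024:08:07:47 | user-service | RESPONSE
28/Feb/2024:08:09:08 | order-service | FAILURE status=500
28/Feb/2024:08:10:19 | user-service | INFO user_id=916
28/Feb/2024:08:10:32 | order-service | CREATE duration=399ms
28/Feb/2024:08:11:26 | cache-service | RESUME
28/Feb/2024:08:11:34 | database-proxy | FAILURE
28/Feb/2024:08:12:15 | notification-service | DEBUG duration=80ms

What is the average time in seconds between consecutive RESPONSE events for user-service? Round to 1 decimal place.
93.4

To calculate average interval:

1. Find all RESPONSE events for user-service in order
2. Calculate time gaps between consecutive events
3. Compute mean of gaps: 467 / 5 = 93.4 seconds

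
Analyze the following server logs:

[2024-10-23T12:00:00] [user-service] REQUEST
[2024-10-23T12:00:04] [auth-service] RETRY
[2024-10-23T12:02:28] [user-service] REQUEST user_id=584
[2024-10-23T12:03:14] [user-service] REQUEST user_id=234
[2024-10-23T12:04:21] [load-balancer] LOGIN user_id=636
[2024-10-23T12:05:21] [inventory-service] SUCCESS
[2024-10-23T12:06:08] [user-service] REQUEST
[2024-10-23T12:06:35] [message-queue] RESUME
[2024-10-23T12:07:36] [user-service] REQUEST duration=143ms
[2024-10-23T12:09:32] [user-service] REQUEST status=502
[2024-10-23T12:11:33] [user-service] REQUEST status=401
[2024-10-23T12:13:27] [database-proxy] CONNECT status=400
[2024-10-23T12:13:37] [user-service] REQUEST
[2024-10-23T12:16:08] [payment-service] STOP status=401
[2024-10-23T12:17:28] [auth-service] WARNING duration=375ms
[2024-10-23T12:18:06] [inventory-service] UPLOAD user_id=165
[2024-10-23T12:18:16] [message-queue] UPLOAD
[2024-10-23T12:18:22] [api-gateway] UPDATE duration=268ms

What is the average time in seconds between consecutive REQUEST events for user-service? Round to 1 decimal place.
116.7

To calculate average interval:

1. Find all REQUEST events for user-service in order
2. Calculate time gaps between consecutive events
3. Compute mean of gaps: 817 / 7 = 116.7 seconds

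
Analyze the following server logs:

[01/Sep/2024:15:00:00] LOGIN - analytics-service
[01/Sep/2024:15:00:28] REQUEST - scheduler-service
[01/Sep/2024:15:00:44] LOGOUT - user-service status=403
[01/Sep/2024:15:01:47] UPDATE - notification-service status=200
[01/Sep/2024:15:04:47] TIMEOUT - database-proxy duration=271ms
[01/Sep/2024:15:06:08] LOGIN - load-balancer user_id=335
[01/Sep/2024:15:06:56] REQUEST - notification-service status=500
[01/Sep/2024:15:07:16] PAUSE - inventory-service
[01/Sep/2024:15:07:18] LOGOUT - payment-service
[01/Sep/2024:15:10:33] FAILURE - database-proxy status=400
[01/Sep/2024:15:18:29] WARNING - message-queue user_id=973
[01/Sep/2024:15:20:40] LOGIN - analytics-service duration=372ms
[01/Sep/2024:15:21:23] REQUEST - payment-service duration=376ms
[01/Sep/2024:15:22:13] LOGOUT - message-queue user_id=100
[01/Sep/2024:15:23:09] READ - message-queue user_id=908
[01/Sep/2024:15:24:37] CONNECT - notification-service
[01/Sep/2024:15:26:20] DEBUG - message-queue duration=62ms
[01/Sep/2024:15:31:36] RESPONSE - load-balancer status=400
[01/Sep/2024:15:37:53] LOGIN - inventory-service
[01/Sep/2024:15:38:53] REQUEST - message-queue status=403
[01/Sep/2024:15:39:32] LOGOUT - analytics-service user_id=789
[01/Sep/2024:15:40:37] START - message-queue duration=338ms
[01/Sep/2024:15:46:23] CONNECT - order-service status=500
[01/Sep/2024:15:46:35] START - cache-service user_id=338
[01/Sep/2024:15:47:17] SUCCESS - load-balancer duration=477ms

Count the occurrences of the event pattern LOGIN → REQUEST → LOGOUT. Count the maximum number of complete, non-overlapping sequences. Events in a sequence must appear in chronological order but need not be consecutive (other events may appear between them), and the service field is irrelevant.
4

To count sequences:

1. Look for pattern: LOGIN → REQUEST → LOGOUT
2. Greedily scan the log in chronological order, matching each sequence element in turn (ignoring service)
3. Each time the full pattern completes, increment the count and restart matching from the next event
4. Complete non-overlapping sequences found: 4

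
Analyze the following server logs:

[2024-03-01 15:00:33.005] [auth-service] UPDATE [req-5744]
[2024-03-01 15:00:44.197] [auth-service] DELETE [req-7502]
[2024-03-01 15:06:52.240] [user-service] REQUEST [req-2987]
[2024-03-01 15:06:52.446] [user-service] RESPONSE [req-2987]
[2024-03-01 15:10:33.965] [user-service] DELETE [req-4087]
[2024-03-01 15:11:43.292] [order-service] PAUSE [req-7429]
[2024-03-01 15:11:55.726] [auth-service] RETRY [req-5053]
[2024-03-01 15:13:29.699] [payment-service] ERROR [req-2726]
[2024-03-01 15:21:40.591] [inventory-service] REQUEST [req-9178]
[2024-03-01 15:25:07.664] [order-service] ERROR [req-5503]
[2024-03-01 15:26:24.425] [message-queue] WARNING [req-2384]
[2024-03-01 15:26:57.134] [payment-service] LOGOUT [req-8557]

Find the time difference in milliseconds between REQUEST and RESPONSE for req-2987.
206

To calculate latency:

1. Find REQUEST with id req-2987: 2024-03-01 15:06:52.240
2. Find RESPONSE with id req-2987: 2024-03-01 15:06:52.446
3. Latency: 2024-03-01 15:06:52.446 - 2024-03-01 15:06:52.240 = 206ms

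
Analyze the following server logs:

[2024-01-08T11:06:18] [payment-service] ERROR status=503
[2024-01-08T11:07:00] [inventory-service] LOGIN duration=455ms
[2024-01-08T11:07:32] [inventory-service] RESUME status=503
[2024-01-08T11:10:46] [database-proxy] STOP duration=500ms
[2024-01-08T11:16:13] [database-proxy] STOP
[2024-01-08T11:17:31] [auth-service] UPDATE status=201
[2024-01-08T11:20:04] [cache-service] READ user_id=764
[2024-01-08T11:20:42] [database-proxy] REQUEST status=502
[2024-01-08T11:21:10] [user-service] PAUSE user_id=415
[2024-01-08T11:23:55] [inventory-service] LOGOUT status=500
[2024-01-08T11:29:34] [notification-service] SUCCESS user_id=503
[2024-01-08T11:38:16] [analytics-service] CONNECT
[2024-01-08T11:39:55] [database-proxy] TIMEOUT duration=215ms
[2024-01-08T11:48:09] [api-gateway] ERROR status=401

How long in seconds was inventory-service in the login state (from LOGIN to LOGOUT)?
1015

To calculate state duration:

1. Find LOGIN event for inventory-service: 2024-01-08T11:07:00
2. Find LOGOUT event for inventory-service: 2024-01-08T11:23:55
3. Calculate duration: 2024-01-08T11:23:55 - 2024-01-08T11:07:00 = 1015 seconds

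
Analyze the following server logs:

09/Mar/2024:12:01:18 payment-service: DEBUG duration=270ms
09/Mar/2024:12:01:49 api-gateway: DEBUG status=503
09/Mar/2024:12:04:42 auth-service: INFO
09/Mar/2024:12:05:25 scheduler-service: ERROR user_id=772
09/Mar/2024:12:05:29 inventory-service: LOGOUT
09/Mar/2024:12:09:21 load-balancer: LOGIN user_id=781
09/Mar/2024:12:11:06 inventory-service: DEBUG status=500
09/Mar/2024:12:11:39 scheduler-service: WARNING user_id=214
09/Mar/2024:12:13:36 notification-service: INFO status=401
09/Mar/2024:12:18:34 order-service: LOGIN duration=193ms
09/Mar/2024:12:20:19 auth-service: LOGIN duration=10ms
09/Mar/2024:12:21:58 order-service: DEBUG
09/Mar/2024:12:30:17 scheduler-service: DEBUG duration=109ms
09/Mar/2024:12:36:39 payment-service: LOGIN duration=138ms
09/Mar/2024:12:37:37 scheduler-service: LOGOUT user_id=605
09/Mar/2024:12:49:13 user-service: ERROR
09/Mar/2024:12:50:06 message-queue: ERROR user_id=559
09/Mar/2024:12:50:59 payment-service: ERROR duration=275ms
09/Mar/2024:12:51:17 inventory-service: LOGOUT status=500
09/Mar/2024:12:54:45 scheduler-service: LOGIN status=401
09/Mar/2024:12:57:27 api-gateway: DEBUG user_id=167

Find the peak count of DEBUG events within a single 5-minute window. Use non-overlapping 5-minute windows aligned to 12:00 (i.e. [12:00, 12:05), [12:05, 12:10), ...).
2

To find the burst window:

1. Divide the log period into non-overlapping 5-minute windows starting at 12:00
2. Count DEBUG events in each window
3. Find the window with maximum count
4. Maximum events in a window: 2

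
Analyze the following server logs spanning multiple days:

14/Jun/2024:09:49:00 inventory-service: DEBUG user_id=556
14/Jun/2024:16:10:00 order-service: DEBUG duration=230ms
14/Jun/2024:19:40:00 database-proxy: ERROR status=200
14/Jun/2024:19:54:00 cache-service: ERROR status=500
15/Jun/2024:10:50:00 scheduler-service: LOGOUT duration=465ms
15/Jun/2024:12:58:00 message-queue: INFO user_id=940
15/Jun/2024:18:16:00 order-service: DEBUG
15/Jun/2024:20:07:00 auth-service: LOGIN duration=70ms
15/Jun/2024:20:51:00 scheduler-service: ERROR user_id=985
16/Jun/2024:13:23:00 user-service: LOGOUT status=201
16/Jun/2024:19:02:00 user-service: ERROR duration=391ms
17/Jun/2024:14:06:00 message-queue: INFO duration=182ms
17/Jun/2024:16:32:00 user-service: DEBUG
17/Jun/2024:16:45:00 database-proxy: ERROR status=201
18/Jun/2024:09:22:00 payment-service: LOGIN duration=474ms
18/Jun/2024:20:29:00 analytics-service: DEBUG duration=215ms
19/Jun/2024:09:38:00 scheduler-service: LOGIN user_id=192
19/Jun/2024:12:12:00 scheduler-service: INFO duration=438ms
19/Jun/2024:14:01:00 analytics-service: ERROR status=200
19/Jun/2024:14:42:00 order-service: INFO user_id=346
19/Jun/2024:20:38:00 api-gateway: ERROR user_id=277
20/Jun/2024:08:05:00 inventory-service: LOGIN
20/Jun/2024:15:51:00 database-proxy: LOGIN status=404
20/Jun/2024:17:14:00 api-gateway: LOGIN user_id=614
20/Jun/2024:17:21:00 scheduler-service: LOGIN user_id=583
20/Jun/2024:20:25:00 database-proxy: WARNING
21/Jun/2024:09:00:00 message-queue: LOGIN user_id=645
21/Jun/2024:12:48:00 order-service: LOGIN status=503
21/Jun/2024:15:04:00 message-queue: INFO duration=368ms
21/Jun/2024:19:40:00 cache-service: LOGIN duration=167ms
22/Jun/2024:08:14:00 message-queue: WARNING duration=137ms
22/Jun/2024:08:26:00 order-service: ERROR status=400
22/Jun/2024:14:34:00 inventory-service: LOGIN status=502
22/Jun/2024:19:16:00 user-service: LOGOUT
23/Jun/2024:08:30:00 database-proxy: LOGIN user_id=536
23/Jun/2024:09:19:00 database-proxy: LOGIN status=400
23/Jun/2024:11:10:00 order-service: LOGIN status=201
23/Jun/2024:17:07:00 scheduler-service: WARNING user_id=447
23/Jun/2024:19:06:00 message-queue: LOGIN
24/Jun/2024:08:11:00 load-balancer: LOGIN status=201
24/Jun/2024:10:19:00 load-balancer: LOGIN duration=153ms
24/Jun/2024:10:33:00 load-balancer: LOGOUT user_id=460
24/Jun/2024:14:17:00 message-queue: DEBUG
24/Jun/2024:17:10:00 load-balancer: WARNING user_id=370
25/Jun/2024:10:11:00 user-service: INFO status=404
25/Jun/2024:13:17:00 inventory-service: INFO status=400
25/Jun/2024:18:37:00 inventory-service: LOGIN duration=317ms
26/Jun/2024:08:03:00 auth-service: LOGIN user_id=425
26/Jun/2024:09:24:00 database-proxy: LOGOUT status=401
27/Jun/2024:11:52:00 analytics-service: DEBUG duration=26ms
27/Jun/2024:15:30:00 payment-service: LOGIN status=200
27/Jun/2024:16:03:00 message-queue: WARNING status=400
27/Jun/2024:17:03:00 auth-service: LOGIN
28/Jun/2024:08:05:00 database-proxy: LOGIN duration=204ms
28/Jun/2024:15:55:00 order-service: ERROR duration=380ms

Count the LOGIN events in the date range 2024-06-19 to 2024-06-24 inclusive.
15

To filter by date range:

1. Date range: 2024-06-19 through 2024-06-24, both dates inclusive
2. Filter for LOGIN events whose date falls in this range
3. Count matching events: 15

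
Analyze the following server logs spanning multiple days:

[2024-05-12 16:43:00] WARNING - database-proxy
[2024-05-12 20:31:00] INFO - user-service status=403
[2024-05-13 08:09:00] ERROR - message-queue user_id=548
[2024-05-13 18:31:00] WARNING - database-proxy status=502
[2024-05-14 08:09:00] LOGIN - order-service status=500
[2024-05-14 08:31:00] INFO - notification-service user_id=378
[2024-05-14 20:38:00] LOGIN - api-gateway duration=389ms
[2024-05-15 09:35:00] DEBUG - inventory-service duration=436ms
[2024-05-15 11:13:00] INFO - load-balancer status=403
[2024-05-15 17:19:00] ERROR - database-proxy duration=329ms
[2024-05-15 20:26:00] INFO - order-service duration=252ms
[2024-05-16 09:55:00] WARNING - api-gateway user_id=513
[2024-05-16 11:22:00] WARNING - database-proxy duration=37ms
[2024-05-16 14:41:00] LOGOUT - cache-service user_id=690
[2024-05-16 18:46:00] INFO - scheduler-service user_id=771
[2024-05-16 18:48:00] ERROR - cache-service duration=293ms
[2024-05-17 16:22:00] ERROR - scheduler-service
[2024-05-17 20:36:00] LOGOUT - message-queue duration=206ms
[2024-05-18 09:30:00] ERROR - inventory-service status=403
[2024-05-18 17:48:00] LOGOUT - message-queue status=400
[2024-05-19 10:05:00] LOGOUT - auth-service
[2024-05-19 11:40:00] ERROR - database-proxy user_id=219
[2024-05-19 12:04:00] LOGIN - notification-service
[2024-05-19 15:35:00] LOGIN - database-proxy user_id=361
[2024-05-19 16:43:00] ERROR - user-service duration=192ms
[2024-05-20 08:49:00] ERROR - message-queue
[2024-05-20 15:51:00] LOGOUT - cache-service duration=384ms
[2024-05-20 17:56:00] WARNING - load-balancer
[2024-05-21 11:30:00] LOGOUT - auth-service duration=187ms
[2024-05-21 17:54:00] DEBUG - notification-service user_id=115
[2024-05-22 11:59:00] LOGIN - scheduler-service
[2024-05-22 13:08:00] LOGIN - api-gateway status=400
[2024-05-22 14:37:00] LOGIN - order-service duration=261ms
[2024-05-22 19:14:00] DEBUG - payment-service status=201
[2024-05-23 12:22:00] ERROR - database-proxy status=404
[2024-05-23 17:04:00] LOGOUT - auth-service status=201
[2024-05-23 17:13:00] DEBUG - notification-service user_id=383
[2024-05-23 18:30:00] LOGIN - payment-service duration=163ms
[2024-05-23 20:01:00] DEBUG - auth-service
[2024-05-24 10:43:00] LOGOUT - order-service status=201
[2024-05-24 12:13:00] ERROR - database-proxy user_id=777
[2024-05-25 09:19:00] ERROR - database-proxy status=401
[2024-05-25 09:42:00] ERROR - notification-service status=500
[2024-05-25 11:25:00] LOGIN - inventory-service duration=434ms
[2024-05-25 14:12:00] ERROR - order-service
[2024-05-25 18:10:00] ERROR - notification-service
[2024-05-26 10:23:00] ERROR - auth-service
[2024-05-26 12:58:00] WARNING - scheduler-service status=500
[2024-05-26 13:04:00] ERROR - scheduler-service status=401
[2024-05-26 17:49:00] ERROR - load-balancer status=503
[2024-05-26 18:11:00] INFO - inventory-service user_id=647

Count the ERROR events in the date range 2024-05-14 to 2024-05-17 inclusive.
3

To filter by date range:

1. Date range: 2024-05-14 through 2024-05-17, both dates inclusive
2. Filter for ERROR events whose date falls in this range
3. Count matching events: 3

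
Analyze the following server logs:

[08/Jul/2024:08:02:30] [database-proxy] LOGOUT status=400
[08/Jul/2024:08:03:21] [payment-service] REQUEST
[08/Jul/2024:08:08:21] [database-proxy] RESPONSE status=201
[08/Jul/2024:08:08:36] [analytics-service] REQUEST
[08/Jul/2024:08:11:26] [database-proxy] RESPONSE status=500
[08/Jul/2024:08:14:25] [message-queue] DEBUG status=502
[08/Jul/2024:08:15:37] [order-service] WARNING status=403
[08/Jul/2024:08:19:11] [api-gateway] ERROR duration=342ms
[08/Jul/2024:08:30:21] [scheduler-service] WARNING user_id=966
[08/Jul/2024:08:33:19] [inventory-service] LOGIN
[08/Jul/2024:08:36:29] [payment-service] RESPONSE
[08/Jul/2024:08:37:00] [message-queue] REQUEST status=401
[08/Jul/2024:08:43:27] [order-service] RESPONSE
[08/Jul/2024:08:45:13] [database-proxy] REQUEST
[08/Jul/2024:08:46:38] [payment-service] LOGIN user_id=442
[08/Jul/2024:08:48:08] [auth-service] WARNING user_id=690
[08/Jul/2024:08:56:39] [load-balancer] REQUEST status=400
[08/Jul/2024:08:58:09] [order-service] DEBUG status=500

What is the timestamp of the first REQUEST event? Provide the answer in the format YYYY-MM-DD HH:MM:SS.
2024-07-08 08:03:21

To find the first event:

1. Filter for all REQUEST events
2. Sort by timestamp
3. Select the first one
4. Timestamp: 2024-07-08 08:03:21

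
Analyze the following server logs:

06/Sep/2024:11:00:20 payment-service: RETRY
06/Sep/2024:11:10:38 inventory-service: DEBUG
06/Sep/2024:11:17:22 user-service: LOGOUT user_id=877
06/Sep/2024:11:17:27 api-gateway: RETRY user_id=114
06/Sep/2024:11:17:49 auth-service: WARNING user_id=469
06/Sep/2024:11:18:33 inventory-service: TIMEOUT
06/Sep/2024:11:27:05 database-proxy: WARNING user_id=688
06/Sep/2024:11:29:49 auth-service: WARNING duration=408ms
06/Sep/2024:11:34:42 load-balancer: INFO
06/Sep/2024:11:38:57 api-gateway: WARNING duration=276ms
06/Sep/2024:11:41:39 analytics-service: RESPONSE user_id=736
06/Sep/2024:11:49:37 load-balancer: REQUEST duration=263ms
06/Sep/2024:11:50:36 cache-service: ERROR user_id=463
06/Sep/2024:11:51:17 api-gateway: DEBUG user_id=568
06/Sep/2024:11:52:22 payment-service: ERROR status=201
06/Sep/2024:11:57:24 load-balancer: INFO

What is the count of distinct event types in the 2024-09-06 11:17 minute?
3

To count unique event types:

1. Filter events in the minute starting at 2024-09-06 11:17
2. Extract event types from matching entries
3. Count unique types: 3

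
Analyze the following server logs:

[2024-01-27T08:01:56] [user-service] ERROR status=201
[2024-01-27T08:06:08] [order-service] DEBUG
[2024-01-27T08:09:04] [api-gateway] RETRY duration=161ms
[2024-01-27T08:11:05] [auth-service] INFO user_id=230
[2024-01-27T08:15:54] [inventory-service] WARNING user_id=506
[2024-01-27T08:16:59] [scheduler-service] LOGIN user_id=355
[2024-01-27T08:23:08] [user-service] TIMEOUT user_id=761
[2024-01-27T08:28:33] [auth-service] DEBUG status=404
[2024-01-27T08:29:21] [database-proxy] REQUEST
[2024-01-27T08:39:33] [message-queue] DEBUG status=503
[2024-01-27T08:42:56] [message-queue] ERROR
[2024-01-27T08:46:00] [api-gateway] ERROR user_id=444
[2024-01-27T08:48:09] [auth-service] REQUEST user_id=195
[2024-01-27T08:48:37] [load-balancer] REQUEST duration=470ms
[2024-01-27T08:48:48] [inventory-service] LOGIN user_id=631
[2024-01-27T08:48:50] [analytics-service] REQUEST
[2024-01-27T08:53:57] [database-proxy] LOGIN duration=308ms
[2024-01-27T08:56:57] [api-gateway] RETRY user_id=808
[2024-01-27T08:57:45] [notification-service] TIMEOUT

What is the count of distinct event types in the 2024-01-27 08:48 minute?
2

To count unique event types:

1. Filter events in the minute starting at 2024-01-27 08:48
2. Extract event types from matching entries
3. Count unique types: 2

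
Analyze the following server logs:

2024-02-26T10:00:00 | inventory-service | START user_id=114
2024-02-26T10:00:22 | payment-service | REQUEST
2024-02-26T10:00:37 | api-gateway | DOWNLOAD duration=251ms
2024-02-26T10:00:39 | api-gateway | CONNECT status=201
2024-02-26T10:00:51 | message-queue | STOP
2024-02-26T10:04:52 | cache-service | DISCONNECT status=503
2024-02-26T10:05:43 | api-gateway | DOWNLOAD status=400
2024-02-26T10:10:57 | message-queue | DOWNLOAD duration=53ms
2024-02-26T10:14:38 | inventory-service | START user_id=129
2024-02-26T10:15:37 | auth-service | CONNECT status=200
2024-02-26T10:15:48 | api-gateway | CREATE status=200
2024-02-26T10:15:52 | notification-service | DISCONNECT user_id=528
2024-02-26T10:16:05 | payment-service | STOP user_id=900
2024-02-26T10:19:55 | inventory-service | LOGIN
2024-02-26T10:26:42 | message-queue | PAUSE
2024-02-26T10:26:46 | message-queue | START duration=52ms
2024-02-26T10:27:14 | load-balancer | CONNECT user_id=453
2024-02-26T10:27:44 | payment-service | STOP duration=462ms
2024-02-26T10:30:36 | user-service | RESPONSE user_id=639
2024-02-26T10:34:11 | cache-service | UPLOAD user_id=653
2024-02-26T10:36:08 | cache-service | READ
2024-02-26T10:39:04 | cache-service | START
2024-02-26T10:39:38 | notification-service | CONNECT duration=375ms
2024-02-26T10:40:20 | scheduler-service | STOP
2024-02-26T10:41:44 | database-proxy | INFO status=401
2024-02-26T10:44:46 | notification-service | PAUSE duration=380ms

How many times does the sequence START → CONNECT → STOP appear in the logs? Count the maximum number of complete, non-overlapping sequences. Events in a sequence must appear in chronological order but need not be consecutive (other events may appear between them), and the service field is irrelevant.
4

To count sequences:

1. Look for pattern: START → CONNECT → STOP
2. Greedily scan the log in chronological order, matching each sequence element in turn (ignoring service)
3. Each time the full pattern completes, increment the count and restart matching from the next event
4. Complete non-overlapping sequences found: 4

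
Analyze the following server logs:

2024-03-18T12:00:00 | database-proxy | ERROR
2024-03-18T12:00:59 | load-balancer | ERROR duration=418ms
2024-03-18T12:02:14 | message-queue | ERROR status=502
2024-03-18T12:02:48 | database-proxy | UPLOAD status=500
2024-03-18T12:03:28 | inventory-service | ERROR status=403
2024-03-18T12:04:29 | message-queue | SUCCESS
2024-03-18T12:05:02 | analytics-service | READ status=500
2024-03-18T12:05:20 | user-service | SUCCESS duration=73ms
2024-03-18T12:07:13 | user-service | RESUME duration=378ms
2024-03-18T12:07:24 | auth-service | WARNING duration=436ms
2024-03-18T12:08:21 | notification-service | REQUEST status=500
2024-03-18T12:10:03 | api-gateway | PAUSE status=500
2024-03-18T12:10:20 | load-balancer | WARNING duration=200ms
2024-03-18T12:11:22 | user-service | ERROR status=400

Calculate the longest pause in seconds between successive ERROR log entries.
474

To find the longest gap:

1. Extract all ERROR events in chronological order
2. Calculate time differences between consecutive events
3. Find the maximum difference
4. Longest gap: 474 seconds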